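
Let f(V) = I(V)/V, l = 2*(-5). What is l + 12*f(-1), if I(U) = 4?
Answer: -58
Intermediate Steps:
l = -10
f(V) = 4/V
l + 12*f(-1) = -10 + 12*(4/(-1)) = -10 + 12*(4*(-1)) = -10 + 12*(-4) = -10 - 48 = -58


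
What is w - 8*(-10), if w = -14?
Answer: 66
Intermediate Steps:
w - 8*(-10) = -14 - 8*(-10) = -14 + 80 = 66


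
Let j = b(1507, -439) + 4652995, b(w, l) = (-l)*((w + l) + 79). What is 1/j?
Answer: 1/5156528 ≈ 1.9393e-7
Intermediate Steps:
b(w, l) = -l*(79 + l + w) (b(w, l) = (-l)*((l + w) + 79) = (-l)*(79 + l + w) = -l*(79 + l + w))
j = 5156528 (j = -1*(-439)*(79 - 439 + 1507) + 4652995 = -1*(-439)*1147 + 4652995 = 503533 + 4652995 = 5156528)
1/j = 1/5156528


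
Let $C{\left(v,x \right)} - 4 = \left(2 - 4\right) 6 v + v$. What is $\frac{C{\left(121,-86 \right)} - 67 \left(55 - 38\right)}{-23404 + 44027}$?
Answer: $- \frac{2466}{20623} \approx -0.11958$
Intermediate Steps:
$C{\left(v,x \right)} = 4 - 11 v$ ($C{\left(v,x \right)} = 4 + \left(\left(2 - 4\right) 6 v + v\right) = 4 + \left(\left(-2\right) 6 v + v\right) = 4 + \left(- 12 v + v\right) = 4 - 11 v$)
$\frac{C{\left(121,-86 \right)} - 67 \left(55 - 38\right)}{-23404 + 44027} = \frac{\left(4 - 1331\right) - 67 \left(55 - 38\right)}{-23404 + 44027} = \frac{\left(4 - 1331\right) - 1139}{20623} = \left(-1327 - 1139\right) \frac{1}{20623} = \left(-2466\right) \frac{1}{20623} = - \frac{2466}{20623}$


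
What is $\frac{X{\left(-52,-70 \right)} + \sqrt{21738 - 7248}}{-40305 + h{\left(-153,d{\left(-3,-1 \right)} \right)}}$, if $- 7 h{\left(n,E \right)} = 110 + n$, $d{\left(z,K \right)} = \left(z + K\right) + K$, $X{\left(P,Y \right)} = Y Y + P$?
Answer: $- \frac{8484}{70523} - \frac{21 \sqrt{1610}}{282092} \approx -0.12329$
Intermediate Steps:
$X{\left(P,Y \right)} = P + Y^{2}$ ($X{\left(P,Y \right)} = Y^{2} + P = P + Y^{2}$)
$d{\left(z,K \right)} = z + 2 K$ ($d{\left(z,K \right)} = \left(K + z\right) + K = z + 2 K$)
$h{\left(n,E \right)} = - \frac{110}{7} - \frac{n}{7}$ ($h{\left(n,E \right)} = - \frac{110 + n}{7} = - \frac{110}{7} - \frac{n}{7}$)
$\frac{X{\left(-52,-70 \right)} + \sqrt{21738 - 7248}}{-40305 + h{\left(-153,d{\left(-3,-1 \right)} \right)}} = \frac{\left(-52 + \left(-70\right)^{2}\right) + \sqrt{21738 - 7248}}{-40305 - - \frac{43}{7}} = \frac{\left(-52 + 4900\right) + \sqrt{14490}}{-40305 + \left(- \frac{110}{7} + \frac{153}{7}\right)} = \frac{4848 + 3 \sqrt{1610}}{-40305 + \frac{43}{7}} = \frac{4848 + 3 \sqrt{1610}}{- \frac{282092}{7}} = \left(4848 + 3 \sqrt{1610}\right) \left(- \frac{7}{282092}\right) = - \frac{8484}{70523} - \frac{21 \sqrt{1610}}{282092}$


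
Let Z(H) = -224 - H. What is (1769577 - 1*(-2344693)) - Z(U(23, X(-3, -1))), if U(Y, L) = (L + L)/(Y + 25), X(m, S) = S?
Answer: 98747855/24 ≈ 4.1145e+6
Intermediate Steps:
U(Y, L) = 2*L/(25 + Y) (U(Y, L) = (2*L)/(25 + Y) = 2*L/(25 + Y))
(1769577 - 1*(-2344693)) - Z(U(23, X(-3, -1))) = (1769577 - 1*(-2344693)) - (-224 - 2*(-1)/(25 + 23)) = (1769577 + 2344693) - (-224 - 2*(-1)/48) = 4114270 - (-224 - 2*(-1)/48) = 4114270 - (-224 - 1*(-1/24)) = 4114270 - (-224 + 1/24) = 4114270 - 1*(-5375/24) = 4114270 + 5375/24 = 98747855/24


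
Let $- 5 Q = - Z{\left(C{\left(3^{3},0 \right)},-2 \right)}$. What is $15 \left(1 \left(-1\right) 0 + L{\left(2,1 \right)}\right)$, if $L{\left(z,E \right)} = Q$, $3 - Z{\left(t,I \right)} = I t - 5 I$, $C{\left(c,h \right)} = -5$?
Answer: $-51$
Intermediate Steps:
$Z{\left(t,I \right)} = 3 + 5 I - I t$ ($Z{\left(t,I \right)} = 3 - \left(I t - 5 I\right) = 3 - \left(- 5 I + I t\right) = 3 + 5 I - I t$)
$Q = - \frac{17}{5}$ ($Q = - \frac{\left(-1\right) \left(3 + 5 \left(-2\right) - \left(-2\right) \left(-5\right)\right)}{5} = - \frac{\left(-1\right) \left(3 - 10 - 10\right)}{5} = - \frac{\left(-1\right) \left(-17\right)}{5} = \left(- \frac{1}{5}\right) 17 = - \frac{17}{5} \approx -3.4$)
$L{\left(z,E \right)} = - \frac{17}{5}$
$15 \left(1 \left(-1\right) 0 + L{\left(2,1 \right)}\right) = 15 \left(1 \left(-1\right) 0 - \frac{17}{5}\right) = 15 \left(\left(-1\right) 0 - \frac{17}{5}\right) = 15 \left(0 - \frac{17}{5}\right) = 15 \left(- \frac{17}{5}\right) = -51$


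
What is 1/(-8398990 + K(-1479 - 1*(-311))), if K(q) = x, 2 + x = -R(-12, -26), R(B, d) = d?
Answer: -1/8398966 ≈ -1.1906e-7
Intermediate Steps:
x = 24 (x = -2 - 1*(-26) = -2 + 26 = 24)
K(q) = 24
1/(-8398990 + K(-1479 - 1*(-311))) = 1/(-8398990 + 24) = 1/(-8398966) = -1/8398966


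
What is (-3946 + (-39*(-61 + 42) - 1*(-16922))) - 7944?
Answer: 5773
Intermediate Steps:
(-3946 + (-39*(-61 + 42) - 1*(-16922))) - 7944 = (-3946 + (-39*(-19) + 16922)) - 7944 = (-3946 + (741 + 16922)) - 7944 = (-3946 + 17663) - 7944 = 13717 - 7944 = 5773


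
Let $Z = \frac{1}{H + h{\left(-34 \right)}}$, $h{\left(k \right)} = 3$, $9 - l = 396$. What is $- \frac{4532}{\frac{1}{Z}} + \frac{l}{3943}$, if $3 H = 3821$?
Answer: $- \frac{27545619}{7550845} \approx -3.648$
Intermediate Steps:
$l = -387$ ($l = 9 - 396 = -387$)
$H = \frac{3821}{3}$ ($H = \frac{1}{3} \cdot 3821 = \frac{3821}{3} \approx 1273.7$)
$Z = \frac{3}{3830}$ ($Z = \frac{1}{\frac{3821}{3} + 3} = \frac{1}{\frac{3830}{3}} = \frac{3}{3830} \approx 0.00078329$)
$- \frac{4532}{\frac{1}{Z}} + \frac{l}{3943} = - \frac{4532}{\frac{1}{\frac{3}{3830}}} - \frac{387}{3943} = - \frac{4532}{\frac{3830}{3}} - \frac{387}{3943} = \left(-4532\right) \frac{3}{3830} - \frac{387}{3943} = - \frac{6798}{1915} - \frac{387}{3943} = - \frac{27545619}{7550845}$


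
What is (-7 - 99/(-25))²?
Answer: 5776/625 ≈ 9.2416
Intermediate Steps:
(-7 - 99/(-25))² = (-7 - 99*(-1/25))² = (-7 + 99/25)² = (-76/25)² = 5776/625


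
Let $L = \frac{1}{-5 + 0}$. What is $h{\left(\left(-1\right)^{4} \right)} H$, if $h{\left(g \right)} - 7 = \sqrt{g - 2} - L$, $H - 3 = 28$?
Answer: $\frac{1116}{5} + 31 i \approx 223.2 + 31.0 i$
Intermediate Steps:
$H = 31$ ($H = 3 + 28 = 31$)
$L = - \frac{1}{5}$ ($L = \frac{1}{-5} = - \frac{1}{5} \approx -0.2$)
$h{\left(g \right)} = \frac{36}{5} + \sqrt{-2 + g}$ ($h{\left(g \right)} = 7 + \left(\sqrt{g - 2} - - \frac{1}{5}\right) = 7 + \left(\sqrt{-2 + g} + \frac{1}{5}\right) = 7 + \left(\frac{1}{5} + \sqrt{-2 + g}\right) = \frac{36}{5} + \sqrt{-2 + g}$)
$h{\left(\left(-1\right)^{4} \right)} H = \left(\frac{36}{5} + \sqrt{-2 + \left(-1\right)^{4}}\right) 31 = \left(\frac{36}{5} + \sqrt{-2 + 1}\right) 31 = \left(\frac{36}{5} + \sqrt{-1}\right) 31 = \left(\frac{36}{5} + i\right) 31 = \frac{1116}{5} + 31 i$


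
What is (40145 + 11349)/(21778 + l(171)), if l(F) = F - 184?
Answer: 51494/21765 ≈ 2.3659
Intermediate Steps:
l(F) = -184 + F
(40145 + 11349)/(21778 + l(171)) = (40145 + 11349)/(21778 + (-184 + 171)) = 51494/(21778 - 13) = 51494/21765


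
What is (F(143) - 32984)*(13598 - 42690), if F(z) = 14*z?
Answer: 901328344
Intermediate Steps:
(F(143) - 32984)*(13598 - 42690) = (14*143 - 32984)*(13598 - 42690) = (2002 - 32984)*(-29092) = -30982*(-29092) = 901328344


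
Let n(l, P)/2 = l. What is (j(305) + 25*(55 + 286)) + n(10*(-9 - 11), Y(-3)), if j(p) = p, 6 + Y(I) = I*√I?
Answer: 8430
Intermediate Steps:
Y(I) = -6 + I^(3/2) (Y(I) = -6 + I*√I = -6 + I^(3/2))
n(l, P) = 2*l
(j(305) + 25*(55 + 286)) + n(10*(-9 - 11), Y(-3)) = (305 + 25*(55 + 286)) + 2*(10*(-9 - 11)) = (305 + 25*341) + 2*(10*(-20)) = (305 + 8525) + 2*(-200) = 8830 - 400 = 8430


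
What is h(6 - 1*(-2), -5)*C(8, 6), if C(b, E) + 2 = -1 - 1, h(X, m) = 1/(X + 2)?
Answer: -2/5 ≈ -0.40000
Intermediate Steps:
h(X, m) = 1/(2 + X)
C(b, E) = -4 (C(b, E) = -2 + (-1 - 1) = -2 - 2 = -4)
h(6 - 1*(-2), -5)*C(8, 6) = -4/(2 + (6 - 1*(-2))) = -4/(2 + (6 + 2)) = -4/(2 + 8) = -4/10 = (1/10)*(-4) = -2/5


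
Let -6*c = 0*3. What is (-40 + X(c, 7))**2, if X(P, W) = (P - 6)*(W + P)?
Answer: 6724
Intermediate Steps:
c = 0 (c = -0*3 = -1/6*0 = 0)
X(P, W) = (-6 + P)*(P + W)
(-40 + X(c, 7))**2 = (-40 + (0**2 - 6*0 - 6*7 + 0*7))**2 = (-40 + (0 + 0 - 42 + 0))**2 = (-40 - 42)**2 = (-82)**2 = 6724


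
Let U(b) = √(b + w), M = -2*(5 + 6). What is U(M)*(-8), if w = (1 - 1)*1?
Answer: -8*I*√22 ≈ -37.523*I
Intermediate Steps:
M = -22 (M = -2*11 = -22)
w = 0 (w = 0*1 = 0)
U(b) = √b (U(b) = √(b + 0) = √b)
U(M)*(-8) = √(-22)*(-8) = (I*√22)*(-8) = -8*I*√22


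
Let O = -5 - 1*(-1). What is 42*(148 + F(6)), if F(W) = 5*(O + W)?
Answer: 6636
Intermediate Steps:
O = -4 (O = -5 + 1 = -4)
F(W) = -20 + 5*W (F(W) = 5*(-4 + W) = -20 + 5*W)
42*(148 + F(6)) = 42*(148 + (-20 + 5*6)) = 42*(148 + (-20 + 30)) = 42*(148 + 10) = 42*158 = 6636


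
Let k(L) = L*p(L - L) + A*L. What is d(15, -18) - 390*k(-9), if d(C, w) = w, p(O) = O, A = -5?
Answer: -17568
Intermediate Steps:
k(L) = -5*L (k(L) = L*(L - L) - 5*L = L*0 - 5*L = 0 - 5*L = -5*L)
d(15, -18) - 390*k(-9) = -18 - (-1950)*(-9) = -18 - 390*45 = -18 - 17550 = -17568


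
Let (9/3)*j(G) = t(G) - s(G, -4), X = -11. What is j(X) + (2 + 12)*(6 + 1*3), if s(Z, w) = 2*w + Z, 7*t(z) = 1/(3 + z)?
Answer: 22231/168 ≈ 132.33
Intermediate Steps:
t(z) = 1/(7*(3 + z))
s(Z, w) = Z + 2*w
j(G) = 8/3 - G/3 + 1/(21*(3 + G)) (j(G) = (1/(7*(3 + G)) - (G + 2*(-4)))/3 = (1/(7*(3 + G)) - (G - 8))/3 = (1/(7*(3 + G)) - (-8 + G))/3 = (1/(7*(3 + G)) + (8 - G))/3 = (8 - G + 1/(7*(3 + G)))/3 = 8/3 - G/3 + 1/(21*(3 + G)))
j(X) + (2 + 12)*(6 + 1*3) = (1 + 7*(3 - 11)*(8 - 1*(-11)))/(21*(3 - 11)) + (2 + 12)*(6 + 1*3) = (1/21)*(1 + 7*(-8)*(8 + 11))/(-8) + 14*(6 + 3) = (1/21)*(-1/8)*(1 + 7*(-8)*19) + 14*9 = (1/21)*(-1/8)*(1 - 1064) + 126 = (1/21)*(-1/8)*(-1063) + 126 = 1063/168 + 126 = 22231/168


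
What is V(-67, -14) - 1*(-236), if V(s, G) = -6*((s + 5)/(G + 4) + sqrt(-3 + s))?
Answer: 994/5 - 6*I*sqrt(70) ≈ 198.8 - 50.2*I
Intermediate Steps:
V(s, G) = -6*sqrt(-3 + s) - 6*(5 + s)/(4 + G) (V(s, G) = -6*((5 + s)/(4 + G) + sqrt(-3 + s)) = -6*(sqrt(-3 + s) + (5 + s)/(4 + G)) = -6*sqrt(-3 + s) - 6*(5 + s)/(4 + G))
V(-67, -14) - 1*(-236) = 6*(-5 - 1*(-67) - 4*sqrt(-3 - 67) - 1*(-14)*sqrt(-3 - 67))/(4 - 14) - 1*(-236) = 6*(-5 + 67 - 4*I*sqrt(70) - 1*(-14)*sqrt(-70))/(-10) + 236 = 6*(-1/10)*(-5 + 67 - 4*I*sqrt(70) - 1*(-14)*I*sqrt(70)) + 236 = 6*(-1/10)*(-5 + 67 - 4*I*sqrt(70) + 14*I*sqrt(70)) + 236 = 6*(-1/10)*(62 + 10*I*sqrt(70)) + 236 = (-186/5 - 6*I*sqrt(70)) + 236 = 994/5 - 6*I*sqrt(70)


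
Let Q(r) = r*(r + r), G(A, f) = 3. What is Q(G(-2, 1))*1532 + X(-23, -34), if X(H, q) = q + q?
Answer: 27508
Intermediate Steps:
Q(r) = 2*r**2 (Q(r) = r*(2*r) = 2*r**2)
X(H, q) = 2*q
Q(G(-2, 1))*1532 + X(-23, -34) = (2*3**2)*1532 + 2*(-34) = (2*9)*1532 - 68 = 18*1532 - 68 = 27576 - 68 = 27508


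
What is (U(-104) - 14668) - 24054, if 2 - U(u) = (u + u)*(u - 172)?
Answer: -96128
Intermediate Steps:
U(u) = 2 - 2*u*(-172 + u) (U(u) = 2 - (u + u)*(u - 172) = 2 - 2*u*(-172 + u))
(U(-104) - 14668) - 24054 = ((2 - 2*(-104)² + 344*(-104)) - 14668) - 24054 = ((2 - 2*10816 - 35776) - 14668) - 24054 = ((2 - 21632 - 35776) - 14668) - 24054 = (-57406 - 14668) - 24054 = -72074 - 24054 = -96128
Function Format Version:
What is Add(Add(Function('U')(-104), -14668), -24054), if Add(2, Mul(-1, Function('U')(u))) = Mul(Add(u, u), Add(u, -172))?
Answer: -96128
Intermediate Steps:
Function('U')(u) = Add(2, Mul(-2, u, Add(-172, u))) (Function('U')(u) = Add(2, Mul(-1, Mul(Add(u, u), Add(u, -172)))) = Add(2, Mul(-1, Mul(Mul(2, u), Add(-172, u)))) = Add(2, Mul(-1, Mul(2, u, Add(-172, u)))) = Add(2, Mul(-2, u, Add(-172, u))))
Add(Add(Function('U')(-104), -14668), -24054) = Add(Add(Add(2, Mul(-2, Pow(-104, 2)), Mul(344, -104)), -14668), -24054) = Add(Add(Add(2, Mul(-2, 10816), -35776), -14668), -24054) = Add(Add(Add(2, -21632, -35776), -14668), -24054) = Add(Add(-57406, -14668), -24054) = Add(-72074, -24054) = -96128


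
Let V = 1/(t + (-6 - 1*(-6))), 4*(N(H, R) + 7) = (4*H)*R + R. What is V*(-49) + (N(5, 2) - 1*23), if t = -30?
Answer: -268/15 ≈ -17.867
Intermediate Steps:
N(H, R) = -7 + R/4 + H*R (N(H, R) = -7 + ((4*H)*R + R)/4 = -7 + (4*H*R + R)/4 = -7 + (R + 4*H*R)/4 = -7 + (R/4 + H*R) = -7 + R/4 + H*R)
V = -1/30 (V = 1/(-30 + (-6 - 1*(-6))) = 1/(-30 + (-6 + 6)) = 1/(-30 + 0) = 1/(-30) = -1/30 ≈ -0.033333)
V*(-49) + (N(5, 2) - 1*23) = -1/30*(-49) + ((-7 + (1/4)*2 + 5*2) - 1*23) = 49/30 + ((-7 + 1/2 + 10) - 23) = 49/30 + (7/2 - 23) = 49/30 - 39/2 = -268/15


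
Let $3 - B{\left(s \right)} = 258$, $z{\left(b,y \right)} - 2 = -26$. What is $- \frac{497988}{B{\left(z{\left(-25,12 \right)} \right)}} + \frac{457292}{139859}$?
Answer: $\frac{71996608}{36805} \approx 1956.2$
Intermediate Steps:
$z{\left(b,y \right)} = -24$ ($z{\left(b,y \right)} = 2 - 26 = -24$)
$B{\left(s \right)} = -255$ ($B{\left(s \right)} = 3 - 258 = -255$)
$- \frac{497988}{B{\left(z{\left(-25,12 \right)} \right)}} + \frac{457292}{139859} = - \frac{497988}{-255} + \frac{457292}{139859} = \left(-497988\right) \left(- \frac{1}{255}\right) + 457292 \cdot \frac{1}{139859} = \frac{165996}{85} + \frac{24068}{7361} = \frac{71996608}{36805}$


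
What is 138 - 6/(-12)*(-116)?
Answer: 80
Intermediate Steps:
138 - 6/(-12)*(-116) = 138 - 6*(-1/12)*(-116) = 138 + (1/2)*(-116) = 138 - 58 = 80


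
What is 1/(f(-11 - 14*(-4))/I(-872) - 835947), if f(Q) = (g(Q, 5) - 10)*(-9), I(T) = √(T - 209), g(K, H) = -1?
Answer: -33468841/27978177227790 + 11*I*√1081/83934531683370 ≈ -1.1962e-6 + 4.3089e-12*I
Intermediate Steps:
I(T) = √(-209 + T)
f(Q) = 99 (f(Q) = (-1 - 10)*(-9) = -11*(-9) = 99)
1/(f(-11 - 14*(-4))/I(-872) - 835947) = 1/(99/(√(-209 - 872)) - 835947) = 1/(99/(√(-1081)) - 835947) = 1/(99/((I*√1081)) - 835947) = 1/(99*(-I*√1081/1081) - 835947) = 1/(-99*I*√1081/1081 - 835947) = 1/(-835947 - 99*I*√1081/1081)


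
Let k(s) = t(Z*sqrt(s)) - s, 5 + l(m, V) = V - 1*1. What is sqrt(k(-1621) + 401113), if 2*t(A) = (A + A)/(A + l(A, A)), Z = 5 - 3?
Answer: sqrt((1208202 - 805469*I*sqrt(1621))/(3 - 2*I*sqrt(1621))) ≈ 634.61 - 0.e-5*I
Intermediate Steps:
l(m, V) = -6 + V (l(m, V) = -5 + (V - 1*1) = -5 + (V - 1) = -5 + (-1 + V) = -6 + V)
Z = 2
t(A) = A/(-6 + 2*A) (t(A) = ((A + A)/(A + (-6 + A)))/2 = ((2*A)/(-6 + 2*A))/2 = (2*A/(-6 + 2*A))/2 = A/(-6 + 2*A))
k(s) = -s + sqrt(s)/(-3 + 2*sqrt(s)) (k(s) = (2*sqrt(s))/(2*(-3 + 2*sqrt(s))) - s = sqrt(s)/(-3 + 2*sqrt(s)) - s = -s + sqrt(s)/(-3 + 2*sqrt(s)))
sqrt(k(-1621) + 401113) = sqrt((sqrt(-1621) - 1*(-1621)*(-3 + 2*sqrt(-1621)))/(-3 + 2*sqrt(-1621)) + 401113) = sqrt((I*sqrt(1621) - 1*(-1621)*(-3 + 2*(I*sqrt(1621))))/(-3 + 2*(I*sqrt(1621))) + 401113) = sqrt((I*sqrt(1621) - 1*(-1621)*(-3 + 2*I*sqrt(1621)))/(-3 + 2*I*sqrt(1621)) + 401113) = sqrt((I*sqrt(1621) + (-4863 + 3242*I*sqrt(1621)))/(-3 + 2*I*sqrt(1621)) + 401113) = sqrt((-4863 + 3243*I*sqrt(1621))/(-3 + 2*I*sqrt(1621)) + 401113) = sqrt(401113 + (-4863 + 3243*I*sqrt(1621))/(-3 + 2*I*sqrt(1621)))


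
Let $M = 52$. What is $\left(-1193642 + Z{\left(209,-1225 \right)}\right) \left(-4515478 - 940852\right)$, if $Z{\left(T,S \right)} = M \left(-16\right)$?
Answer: $6517444320420$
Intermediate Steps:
$Z{\left(T,S \right)} = -832$ ($Z{\left(T,S \right)} = 52 \left(-16\right) = -832$)
$\left(-1193642 + Z{\left(209,-1225 \right)}\right) \left(-4515478 - 940852\right) = \left(-1193642 - 832\right) \left(-4515478 - 940852\right) = \left(-1194474\right) \left(-5456330\right) = 6517444320420$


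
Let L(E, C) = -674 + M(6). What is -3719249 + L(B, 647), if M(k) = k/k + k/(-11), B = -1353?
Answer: -40919148/11 ≈ -3.7199e+6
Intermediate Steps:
M(k) = 1 - k/11 (M(k) = 1 + k*(-1/11) = 1 - k/11)
L(E, C) = -7409/11 (L(E, C) = -674 + (1 - 1/11*6) = -674 + (1 - 6/11) = -674 + 5/11 = -7409/11)
-3719249 + L(B, 647) = -3719249 - 7409/11 = -40919148/11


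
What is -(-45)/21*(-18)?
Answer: -270/7 ≈ -38.571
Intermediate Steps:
-(-45)/21*(-18) = -3*(-5/7)*(-18) = (15/7)*(-18) = -270/7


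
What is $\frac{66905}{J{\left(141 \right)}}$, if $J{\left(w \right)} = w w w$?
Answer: $\frac{66905}{2803221} \approx 0.023867$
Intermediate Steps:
$J{\left(w \right)} = w^{3}$ ($J{\left(w \right)} = w^{2} w = w^{3}$)
$\frac{66905}{J{\left(141 \right)}} = \frac{66905}{141^{3}} = \frac{66905}{2803221}$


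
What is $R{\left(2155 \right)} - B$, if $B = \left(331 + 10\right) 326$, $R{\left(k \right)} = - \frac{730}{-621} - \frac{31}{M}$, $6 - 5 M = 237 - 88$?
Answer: $- \frac{9871673653}{88803} \approx -1.1116 \cdot 10^{5}$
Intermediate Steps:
$M = - \frac{143}{5}$ ($M = \frac{6}{5} - \frac{237 - 88}{5} = \frac{6}{5} - \frac{149}{5} = - \frac{143}{5} \approx -28.6$)
$R{\left(k \right)} = \frac{200645}{88803}$ ($R{\left(k \right)} = - \frac{730}{-621} - \frac{31}{- \frac{143}{5}} = \left(-730\right) \left(- \frac{1}{621}\right) - - \frac{155}{143} = \frac{730}{621} + \frac{155}{143} = \frac{200645}{88803}$)
$B = 111166$ ($B = 341 \cdot 326 = 111166$)
$R{\left(2155 \right)} - B = \frac{200645}{88803} - 111166 = - \frac{9871673653}{88803}$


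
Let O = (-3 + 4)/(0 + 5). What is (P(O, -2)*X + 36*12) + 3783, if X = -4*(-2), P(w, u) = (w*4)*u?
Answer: 21011/5 ≈ 4202.2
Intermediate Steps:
O = ⅕ (O = 1/5 = 1*(⅕) = ⅕ ≈ 0.20000)
P(w, u) = 4*u*w (P(w, u) = (4*w)*u = 4*u*w)
X = 8
(P(O, -2)*X + 36*12) + 3783 = ((4*(-2)*(⅕))*8 + 36*12) + 3783 = (-8/5*8 + 432) + 3783 = (-64/5 + 432) + 3783 = 2096/5 + 3783 = 21011/5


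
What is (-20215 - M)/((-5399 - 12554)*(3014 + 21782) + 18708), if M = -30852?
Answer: -10637/445143880 ≈ -2.3896e-5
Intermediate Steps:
(-20215 - M)/((-5399 - 12554)*(3014 + 21782) + 18708) = (-20215 - 1*(-30852))/((-5399 - 12554)*(3014 + 21782) + 18708) = (-20215 + 30852)/(-17953*24796 + 18708) = 10637/(-445162588 + 18708) = 10637/(-445143880) = 10637*(-1/445143880) = -10637/445143880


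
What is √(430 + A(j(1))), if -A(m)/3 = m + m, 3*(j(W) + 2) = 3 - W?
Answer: √438 ≈ 20.928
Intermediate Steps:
j(W) = -1 - W/3 (j(W) = -2 + (3 - W)/3 = -2 + (1 - W/3) = -1 - W/3)
A(m) = -6*m (A(m) = -3*(m + m) = -6*m)
√(430 + A(j(1))) = √(430 - 6*(-1 - ⅓*1)) = √(430 - 6*(-1 - ⅓)) = √(430 - 6*(-4/3)) = √(430 + 8) = √438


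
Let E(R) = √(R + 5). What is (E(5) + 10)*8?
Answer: 80 + 8*√10 ≈ 105.30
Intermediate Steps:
E(R) = √(5 + R)
(E(5) + 10)*8 = (√(5 + 5) + 10)*8 = (√10 + 10)*8 = (10 + √10)*8 = 80 + 8*√10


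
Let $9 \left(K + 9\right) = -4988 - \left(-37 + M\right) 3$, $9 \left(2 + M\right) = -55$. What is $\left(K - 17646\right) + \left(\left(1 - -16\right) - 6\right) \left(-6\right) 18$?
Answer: $- \frac{523319}{27} \approx -19382.0$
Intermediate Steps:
$M = - \frac{73}{9}$ ($M = -2 + \frac{1}{9} \left(-55\right) = -2 - \frac{55}{9} = - \frac{73}{9} \approx -8.1111$)
$K = - \frac{14801}{27}$ ($K = -9 + \frac{-4988 - \left(-37 - \frac{73}{9}\right) 3}{9} = -9 + \frac{-4988 - \left(- \frac{406}{9}\right) 3}{9} = -9 + \frac{-4988 - - \frac{406}{3}}{9} = -9 + \frac{-4988 + \frac{406}{3}}{9} = -9 + \frac{1}{9} \left(- \frac{14558}{3}\right) = -9 - \frac{14558}{27} = - \frac{14801}{27} \approx -548.19$)
$\left(K - 17646\right) + \left(\left(1 - -16\right) - 6\right) \left(-6\right) 18 = \left(- \frac{14801}{27} - 17646\right) + \left(\left(1 - -16\right) - 6\right) \left(-6\right) 18 = - \frac{491243}{27} + \left(\left(1 + 16\right) - 6\right) \left(-6\right) 18 = - \frac{491243}{27} + \left(17 - 6\right) \left(-6\right) 18 = - \frac{491243}{27} + 11 \left(-6\right) 18 = - \frac{491243}{27} - 1188 = - \frac{523319}{27}$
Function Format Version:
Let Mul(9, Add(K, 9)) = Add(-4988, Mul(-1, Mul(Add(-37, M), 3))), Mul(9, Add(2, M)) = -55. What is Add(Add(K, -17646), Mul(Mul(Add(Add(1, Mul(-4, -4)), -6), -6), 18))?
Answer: Rational(-523319, 27) ≈ -19382.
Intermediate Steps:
M = Rational(-73, 9) (M = Add(-2, Mul(Rational(1, 9), -55)) = Add(-2, Rational(-55, 9)) = Rational(-73, 9) ≈ -8.1111)
K = Rational(-14801, 27) (K = Add(-9, Mul(Rational(1, 9), Add(-4988, Mul(-1, Mul(Add(-37, Rational(-73, 9)), 3))))) = Add(-9, Mul(Rational(1, 9), Add(-4988, Mul(-1, Mul(Rational(-406, 9), 3))))) = Add(-9, Mul(Rational(1, 9), Add(-4988, Mul(-1, Rational(-406, 3))))) = Add(-9, Mul(Rational(1, 9), Add(-4988, Rational(406, 3)))) = Add(-9, Mul(Rational(1, 9), Rational(-14558, 3))) = Add(-9, Rational(-14558, 27)) = Rational(-14801, 27) ≈ -548.19)
Add(Add(K, -17646), Mul(Mul(Add(Add(1, Mul(-4, -4)), -6), -6), 18)) = Add(Add(Rational(-14801, 27), -17646), Mul(Mul(Add(Add(1, Mul(-4, -4)), -6), -6), 18)) = Add(Rational(-491243, 27), Mul(Mul(Add(Add(1, 16), -6), -6), 18)) = Add(Rational(-491243, 27), Mul(Mul(Add(17, -6), -6), 18)) = Add(Rational(-491243, 27), Mul(Mul(11, -6), 18)) = Add(Rational(-491243, 27), Mul(-66, 18)) = Add(Rational(-491243, 27), -1188) = Rational(-523319, 27)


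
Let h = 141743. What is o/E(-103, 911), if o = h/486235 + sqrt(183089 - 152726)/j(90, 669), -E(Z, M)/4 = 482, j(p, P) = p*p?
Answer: -141743/937461080 - sqrt(30363)/15616800 ≈ -0.00016236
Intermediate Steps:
j(p, P) = p**2
E(Z, M) = -1928 (E(Z, M) = -4*482 = -1928)
o = 141743/486235 + sqrt(30363)/8100 (o = 141743/486235 + sqrt(183089 - 152726)/(90**2) = 141743*(1/486235) + sqrt(30363)/8100 = 141743/486235 + sqrt(30363)*(1/8100) = 141743/486235 + sqrt(30363)/8100 ≈ 0.31302)
o/E(-103, 911) = (141743/486235 + sqrt(30363)/8100)/(-1928) = (141743/486235 + sqrt(30363)/8100)*(-1/1928) = -141743/937461080 - sqrt(30363)/15616800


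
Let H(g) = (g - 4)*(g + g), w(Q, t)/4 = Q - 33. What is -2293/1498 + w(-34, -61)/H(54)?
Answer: -798979/505575 ≈ -1.5803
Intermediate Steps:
w(Q, t) = -132 + 4*Q (w(Q, t) = 4*(Q - 33) = 4*(-33 + Q) = -132 + 4*Q)
H(g) = 2*g*(-4 + g) (H(g) = (-4 + g)*(2*g) = 2*g*(-4 + g))
-2293/1498 + w(-34, -61)/H(54) = -2293/1498 + (-132 + 4*(-34))/((2*54*(-4 + 54))) = -2293*1/1498 + (-132 - 136)/((2*54*50)) = -2293/1498 - 268/5400 = -2293/1498 - 268*1/5400 = -2293/1498 - 67/1350 = -798979/505575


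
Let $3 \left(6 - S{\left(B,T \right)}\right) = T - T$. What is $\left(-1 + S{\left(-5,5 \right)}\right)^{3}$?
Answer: $125$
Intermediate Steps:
$S{\left(B,T \right)} = 6$ ($S{\left(B,T \right)} = 6 - \frac{T - T}{3} = 6 - 0 = 6 + 0 = 6$)
$\left(-1 + S{\left(-5,5 \right)}\right)^{3} = \left(-1 + 6\right)^{3} = 5^{3} = 125$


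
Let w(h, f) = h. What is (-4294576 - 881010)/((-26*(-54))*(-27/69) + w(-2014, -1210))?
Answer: 59519239/29479 ≈ 2019.0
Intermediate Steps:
(-4294576 - 881010)/((-26*(-54))*(-27/69) + w(-2014, -1210)) = (-4294576 - 881010)/((-26*(-54))*(-27/69) - 2014) = -5175586/(1404*(-27*1/69) - 2014) = -5175586/(1404*(-9/23) - 2014) = -5175586/(-12636/23 - 2014) = -5175586/(-58958/23) = -5175586*(-23/58958) = 59519239/29479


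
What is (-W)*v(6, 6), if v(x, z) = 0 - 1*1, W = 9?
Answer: 9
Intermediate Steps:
v(x, z) = -1 (v(x, z) = 0 - 1 = -1)
(-W)*v(6, 6) = -1*9*(-1) = -9*(-1) = 9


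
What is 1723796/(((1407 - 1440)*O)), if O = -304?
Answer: 430949/2508 ≈ 171.83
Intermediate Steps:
1723796/(((1407 - 1440)*O)) = 1723796/(((1407 - 1440)*(-304))) = 1723796/((-33*(-304))) = 1723796/10032 = 1723796*(1/10032) = 430949/2508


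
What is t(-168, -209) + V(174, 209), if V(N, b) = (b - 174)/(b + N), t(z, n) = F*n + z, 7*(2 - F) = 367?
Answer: 27806428/2681 ≈ 10372.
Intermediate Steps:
F = -353/7 (F = 2 - ⅐*367 = 2 - 367/7 = -353/7 ≈ -50.429)
t(z, n) = z - 353*n/7 (t(z, n) = -353*n/7 + z = z - 353*n/7)
V(N, b) = (-174 + b)/(N + b)
t(-168, -209) + V(174, 209) = (-168 - 353/7*(-209)) + (-174 + 209)/(174 + 209) = (-168 + 73777/7) + 35/383 = 72601/7 + (1/383)*35 = 72601/7 + 35/383 = 27806428/2681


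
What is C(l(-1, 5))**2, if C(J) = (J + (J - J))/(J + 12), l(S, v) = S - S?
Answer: 0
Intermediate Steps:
l(S, v) = 0
C(J) = J/(12 + J) (C(J) = (J + 0)/(12 + J) = J/(12 + J))
C(l(-1, 5))**2 = (0/(12 + 0))**2 = (0/12)**2 = (0*(1/12))**2 = 0**2 = 0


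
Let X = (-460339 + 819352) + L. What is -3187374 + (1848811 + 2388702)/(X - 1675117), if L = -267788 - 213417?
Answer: -5728700214079/1797309 ≈ -3.1874e+6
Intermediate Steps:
L = -481205
X = -122192 (X = (-460339 + 819352) - 481205 = 359013 - 481205 = -122192)
-3187374 + (1848811 + 2388702)/(X - 1675117) = -3187374 + (1848811 + 2388702)/(-122192 - 1675117) = -3187374 + 4237513/(-1797309) = -3187374 + 4237513*(-1/1797309) = -3187374 - 4237513/1797309 = -5728700214079/1797309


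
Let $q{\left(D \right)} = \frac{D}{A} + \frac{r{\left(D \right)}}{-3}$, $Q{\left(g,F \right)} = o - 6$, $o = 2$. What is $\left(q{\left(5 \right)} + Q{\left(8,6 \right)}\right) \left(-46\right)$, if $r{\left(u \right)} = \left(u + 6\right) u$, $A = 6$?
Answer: $989$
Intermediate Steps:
$r{\left(u \right)} = u \left(6 + u\right)$ ($r{\left(u \right)} = \left(6 + u\right) u = u \left(6 + u\right)$)
$Q{\left(g,F \right)} = -4$ ($Q{\left(g,F \right)} = 2 - 6 = -4$)
$q{\left(D \right)} = \frac{D}{6} - \frac{D \left(6 + D\right)}{3}$ ($q{\left(D \right)} = \frac{D}{6} + \frac{D \left(6 + D\right)}{-3} = D \frac{1}{6} + D \left(6 + D\right) \left(- \frac{1}{3}\right) = \frac{D}{6} - \frac{D \left(6 + D\right)}{3}$)
$\left(q{\left(5 \right)} + Q{\left(8,6 \right)}\right) \left(-46\right) = \left(\frac{1}{6} \cdot 5 \left(-11 - 10\right) - 4\right) \left(-46\right) = \left(\frac{1}{6} \cdot 5 \left(-21\right) - 4\right) \left(-46\right) = \left(- \frac{35}{2} - 4\right) \left(-46\right) = \left(- \frac{43}{2}\right) \left(-46\right) = 989$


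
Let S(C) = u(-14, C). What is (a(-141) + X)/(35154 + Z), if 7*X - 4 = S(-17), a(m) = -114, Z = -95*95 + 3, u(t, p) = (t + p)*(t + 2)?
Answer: -211/91462 ≈ -0.0023070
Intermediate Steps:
u(t, p) = (2 + t)*(p + t) (u(t, p) = (p + t)*(2 + t) = (2 + t)*(p + t))
Z = -9022 (Z = -9025 + 3 = -9022)
S(C) = 168 - 12*C (S(C) = (-14)² + 2*C + 2*(-14) + C*(-14) = 196 + 2*C - 28 - 14*C = 168 - 12*C)
X = 376/7 (X = 4/7 + (168 - 12*(-17))/7 = 4/7 + (168 + 204)/7 = 4/7 + (⅐)*372 = 4/7 + 372/7 = 376/7 ≈ 53.714)
(a(-141) + X)/(35154 + Z) = (-114 + 376/7)/(35154 - 9022) = -422/7/26132 = -422/7*1/26132 = -211/91462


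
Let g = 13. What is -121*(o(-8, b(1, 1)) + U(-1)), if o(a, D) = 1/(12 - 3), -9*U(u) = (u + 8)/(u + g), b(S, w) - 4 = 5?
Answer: -605/108 ≈ -5.6019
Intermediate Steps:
b(S, w) = 9 (b(S, w) = 4 + 5 = 9)
U(u) = -(8 + u)/(9*(13 + u)) (U(u) = -(u + 8)/(9*(u + 13)) = -(8 + u)/(9*(13 + u)))
o(a, D) = ⅑ (o(a, D) = 1/9 = ⅑)
-121*(o(-8, b(1, 1)) + U(-1)) = -121*(⅑ + (-8 - 1*(-1))/(9*(13 - 1))) = -121*(⅑ + (⅑)*(-8 + 1)/12) = -121*(⅑ + (⅑)*(1/12)*(-7)) = -121*(⅑ - 7/108) = -121*5/108 = -605/108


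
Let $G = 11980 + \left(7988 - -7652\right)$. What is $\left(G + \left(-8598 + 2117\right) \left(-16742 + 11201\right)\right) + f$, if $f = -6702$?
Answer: $35932139$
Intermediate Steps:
$G = 27620$ ($G = 11980 + \left(7988 + 7652\right) = 11980 + 15640 = 27620$)
$\left(G + \left(-8598 + 2117\right) \left(-16742 + 11201\right)\right) + f = \left(27620 + \left(-8598 + 2117\right) \left(-16742 + 11201\right)\right) - 6702 = \left(27620 - -35911221\right) - 6702 = \left(27620 + 35911221\right) - 6702 = 35938841 - 6702 = 35932139$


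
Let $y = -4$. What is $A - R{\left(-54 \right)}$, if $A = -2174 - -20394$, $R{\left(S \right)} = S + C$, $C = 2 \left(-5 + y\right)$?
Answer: $18292$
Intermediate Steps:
$C = -18$ ($C = 2 \left(-5 - 4\right) = 2 \left(-9\right) = -18$)
$R{\left(S \right)} = -18 + S$ ($R{\left(S \right)} = S - 18 = -18 + S$)
$A = 18220$ ($A = -2174 + 20394 = 18220$)
$A - R{\left(-54 \right)} = 18220 - \left(-18 - 54\right) = 18220 - -72 = 18220 + 72 = 18292$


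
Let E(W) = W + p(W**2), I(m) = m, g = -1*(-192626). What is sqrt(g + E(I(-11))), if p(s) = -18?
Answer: sqrt(192597) ≈ 438.86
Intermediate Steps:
g = 192626
E(W) = -18 + W (E(W) = W - 18 = -18 + W)
sqrt(g + E(I(-11))) = sqrt(192626 + (-18 - 11)) = sqrt(192626 - 29) = sqrt(192597)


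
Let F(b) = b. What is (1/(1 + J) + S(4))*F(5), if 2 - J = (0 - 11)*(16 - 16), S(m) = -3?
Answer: -40/3 ≈ -13.333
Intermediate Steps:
J = 2 (J = 2 - (0 - 11)*(16 - 16) = 2 - (-11)*0 = 2 - 1*0 = 2 + 0 = 2)
(1/(1 + J) + S(4))*F(5) = (1/(1 + 2) - 3)*5 = (1/3 - 3)*5 = (⅓ - 3)*5 = -8/3*5 = -40/3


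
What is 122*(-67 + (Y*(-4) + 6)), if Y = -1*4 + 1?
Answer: -5978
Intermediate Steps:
Y = -3 (Y = -4 + 1 = -3)
122*(-67 + (Y*(-4) + 6)) = 122*(-67 + (-3*(-4) + 6)) = 122*(-67 + (12 + 6)) = 122*(-67 + 18) = 122*(-49) = -5978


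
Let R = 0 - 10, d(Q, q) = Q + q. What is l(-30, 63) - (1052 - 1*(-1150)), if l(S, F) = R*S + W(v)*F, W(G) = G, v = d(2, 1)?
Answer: -1713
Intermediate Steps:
v = 3 (v = 2 + 1 = 3)
R = -10
l(S, F) = -10*S + 3*F
l(-30, 63) - (1052 - 1*(-1150)) = (-10*(-30) + 3*63) - (1052 - 1*(-1150)) = (300 + 189) - (1052 + 1150) = 489 - 1*2202 = 489 - 2202 = -1713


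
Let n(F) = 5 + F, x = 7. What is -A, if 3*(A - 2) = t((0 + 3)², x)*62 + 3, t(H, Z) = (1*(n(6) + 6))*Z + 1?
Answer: -2483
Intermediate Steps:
t(H, Z) = 1 + 17*Z (t(H, Z) = (1*((5 + 6) + 6))*Z + 1 = (1*(11 + 6))*Z + 1 = (1*17)*Z + 1 = 17*Z + 1 = 1 + 17*Z)
A = 2483 (A = 2 + ((1 + 17*7)*62 + 3)/3 = 2 + ((1 + 119)*62 + 3)/3 = 2 + (120*62 + 3)/3 = 2 + (7440 + 3)/3 = 2 + (⅓)*7443 = 2 + 2481 = 2483)
-A = -1*2483 = -2483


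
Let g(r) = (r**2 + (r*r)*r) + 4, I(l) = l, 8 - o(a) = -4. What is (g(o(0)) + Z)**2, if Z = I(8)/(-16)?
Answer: 14070001/4 ≈ 3.5175e+6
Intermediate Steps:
o(a) = 12 (o(a) = 8 - 1*(-4) = 8 + 4 = 12)
g(r) = 4 + r**2 + r**3 (g(r) = (r**2 + r**2*r) + 4 = (r**2 + r**3) + 4 = 4 + r**2 + r**3)
Z = -1/2 (Z = 8/(-16) = 8*(-1/16) = -1/2 ≈ -0.50000)
(g(o(0)) + Z)**2 = ((4 + 12**2 + 12**3) - 1/2)**2 = ((4 + 144 + 1728) - 1/2)**2 = (1876 - 1/2)**2 = (3751/2)**2 = 14070001/4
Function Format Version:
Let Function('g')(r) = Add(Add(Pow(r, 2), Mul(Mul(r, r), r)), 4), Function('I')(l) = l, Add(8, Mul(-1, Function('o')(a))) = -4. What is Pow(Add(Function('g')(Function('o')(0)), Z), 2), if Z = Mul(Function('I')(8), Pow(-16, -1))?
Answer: Rational(14070001, 4) ≈ 3.5175e+6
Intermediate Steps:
Function('o')(a) = 12 (Function('o')(a) = Add(8, Mul(-1, -4)) = Add(8, 4) = 12)
Function('g')(r) = Add(4, Pow(r, 2), Pow(r, 3)) (Function('g')(r) = Add(Add(Pow(r, 2), Mul(Pow(r, 2), r)), 4) = Add(Add(Pow(r, 2), Pow(r, 3)), 4) = Add(4, Pow(r, 2), Pow(r, 3)))
Z = Rational(-1, 2) (Z = Mul(8, Pow(-16, -1)) = Mul(8, Rational(-1, 16)) = Rational(-1, 2) ≈ -0.50000)
Pow(Add(Function('g')(Function('o')(0)), Z), 2) = Pow(Add(Add(4, Pow(12, 2), Pow(12, 3)), Rational(-1, 2)), 2) = Pow(Add(Add(4, 144, 1728), Rational(-1, 2)), 2) = Pow(Add(1876, Rational(-1, 2)), 2) = Pow(Rational(3751, 2), 2) = Rational(14070001, 4)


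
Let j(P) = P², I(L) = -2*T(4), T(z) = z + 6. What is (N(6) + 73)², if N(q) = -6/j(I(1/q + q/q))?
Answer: 213072409/40000 ≈ 5326.8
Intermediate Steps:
T(z) = 6 + z
I(L) = -20 (I(L) = -2*(6 + 4) = -2*10 = -20)
N(q) = -3/200 (N(q) = -6/((-20)²) = -6/400 = -6*1/400 = -3/200)
(N(6) + 73)² = (-3/200 + 73)² = (14597/200)² = 213072409/40000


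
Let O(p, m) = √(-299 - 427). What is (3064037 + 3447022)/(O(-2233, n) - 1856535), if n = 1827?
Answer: -4029336306855/1148907402317 - 23873883*I*√6/1148907402317 ≈ -3.5071 - 5.09e-5*I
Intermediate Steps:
O(p, m) = 11*I*√6 (O(p, m) = √(-726) = 11*I*√6)
(3064037 + 3447022)/(O(-2233, n) - 1856535) = (3064037 + 3447022)/(11*I*√6 - 1856535) = 6511059/(-1856535 + 11*I*√6)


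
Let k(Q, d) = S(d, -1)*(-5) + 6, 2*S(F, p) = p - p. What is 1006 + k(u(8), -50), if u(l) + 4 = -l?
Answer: 1012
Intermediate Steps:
u(l) = -4 - l
S(F, p) = 0 (S(F, p) = (p - p)/2 = (½)*0 = 0)
k(Q, d) = 6 (k(Q, d) = 0*(-5) + 6 = 0 + 6 = 6)
1006 + k(u(8), -50) = 1006 + 6 = 1012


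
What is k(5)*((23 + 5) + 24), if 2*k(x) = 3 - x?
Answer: -52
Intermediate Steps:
k(x) = 3/2 - x/2 (k(x) = (3 - x)/2 = 3/2 - x/2)
k(5)*((23 + 5) + 24) = (3/2 - 1/2*5)*((23 + 5) + 24) = (3/2 - 5/2)*(28 + 24) = -1*52 = -52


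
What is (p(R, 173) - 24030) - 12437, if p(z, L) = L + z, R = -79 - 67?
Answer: -36440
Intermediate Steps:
R = -146
(p(R, 173) - 24030) - 12437 = ((173 - 146) - 24030) - 12437 = (27 - 24030) - 12437 = -24003 - 12437 = -36440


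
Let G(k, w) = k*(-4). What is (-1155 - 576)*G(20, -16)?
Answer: 138480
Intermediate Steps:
G(k, w) = -4*k
(-1155 - 576)*G(20, -16) = (-1155 - 576)*(-4*20) = -1731*(-80) = 138480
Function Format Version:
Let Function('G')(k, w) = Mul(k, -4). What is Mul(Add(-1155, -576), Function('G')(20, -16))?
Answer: 138480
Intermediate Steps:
Function('G')(k, w) = Mul(-4, k)
Mul(Add(-1155, -576), Function('G')(20, -16)) = Mul(Add(-1155, -576), Mul(-4, 20)) = Mul(-1731, -80) = 138480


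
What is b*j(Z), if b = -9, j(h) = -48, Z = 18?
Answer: 432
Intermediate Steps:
b*j(Z) = -9*(-48) = 432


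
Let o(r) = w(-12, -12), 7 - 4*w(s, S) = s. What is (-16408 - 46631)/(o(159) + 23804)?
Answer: -84052/31745 ≈ -2.6477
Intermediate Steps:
w(s, S) = 7/4 - s/4
o(r) = 19/4 (o(r) = 7/4 - ¼*(-12) = 7/4 + 3 = 19/4)
(-16408 - 46631)/(o(159) + 23804) = (-16408 - 46631)/(19/4 + 23804) = -63039/95235/4 = -63039*4/95235 = -84052/31745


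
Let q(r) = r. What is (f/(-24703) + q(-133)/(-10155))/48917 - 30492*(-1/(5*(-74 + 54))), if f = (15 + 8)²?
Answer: -18708775189366243/61356339954525 ≈ -304.92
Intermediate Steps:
f = 529 (f = 23² = 529)
(f/(-24703) + q(-133)/(-10155))/48917 - 30492*(-1/(5*(-74 + 54))) = (529/(-24703) - 133/(-10155))/48917 - 30492*(-1/(5*(-74 + 54))) = (529*(-1/24703) - 133*(-1/10155))*(1/48917) - 30492/((-20*(-5))) = (-529/24703 + 133/10155)*(1/48917) - 30492/100 = -2086496/250858965*1/48917 - 30492*1/100 = -2086496/12271267990905 - 7623/25 = -18708775189366243/61356339954525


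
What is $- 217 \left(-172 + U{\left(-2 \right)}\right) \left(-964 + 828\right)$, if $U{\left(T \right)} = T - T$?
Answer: $-5076064$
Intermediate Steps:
$U{\left(T \right)} = 0$
$- 217 \left(-172 + U{\left(-2 \right)}\right) \left(-964 + 828\right) = - 217 \left(-172 + 0\right) \left(-964 + 828\right) = - 217 \left(\left(-172\right) \left(-136\right)\right) = \left(-217\right) 23392 = -5076064$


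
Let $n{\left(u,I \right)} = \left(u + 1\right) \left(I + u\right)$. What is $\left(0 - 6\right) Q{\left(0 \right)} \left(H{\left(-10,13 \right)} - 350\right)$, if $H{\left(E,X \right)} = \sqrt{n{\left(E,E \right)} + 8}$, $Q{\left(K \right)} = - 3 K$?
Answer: $0$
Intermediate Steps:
$n{\left(u,I \right)} = \left(1 + u\right) \left(I + u\right)$
$H{\left(E,X \right)} = \sqrt{8 + 2 E + 2 E^{2}}$ ($H{\left(E,X \right)} = \sqrt{\left(E + E + E^{2} + E E\right) + 8} = \sqrt{\left(E + E + E^{2} + E^{2}\right) + 8} = \sqrt{\left(2 E + 2 E^{2}\right) + 8} = \sqrt{8 + 2 E + 2 E^{2}}$)
$\left(0 - 6\right) Q{\left(0 \right)} \left(H{\left(-10,13 \right)} - 350\right) = \left(0 - 6\right) \left(\left(-3\right) 0\right) \left(\sqrt{8 + 2 \left(-10\right) + 2 \left(-10\right)^{2}} - 350\right) = \left(-6\right) 0 \left(\sqrt{8 - 20 + 2 \cdot 100} - 350\right) = 0 \left(\sqrt{8 - 20 + 200} - 350\right) = 0 \left(\sqrt{188} - 350\right) = 0 \left(2 \sqrt{47} - 350\right) = 0 \left(-350 + 2 \sqrt{47}\right) = 0$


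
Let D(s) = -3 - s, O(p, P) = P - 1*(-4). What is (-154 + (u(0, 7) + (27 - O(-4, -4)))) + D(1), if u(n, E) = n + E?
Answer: -124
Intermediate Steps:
O(p, P) = 4 + P (O(p, P) = P + 4 = 4 + P)
u(n, E) = E + n
(-154 + (u(0, 7) + (27 - O(-4, -4)))) + D(1) = (-154 + ((7 + 0) + (27 - (4 - 4)))) + (-3 - 1*1) = (-154 + (7 + (27 - 1*0))) + (-3 - 1) = (-154 + (7 + (27 + 0))) - 4 = (-154 + (7 + 27)) - 4 = (-154 + 34) - 4 = -120 - 4 = -124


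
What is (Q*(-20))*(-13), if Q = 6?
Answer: 1560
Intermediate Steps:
(Q*(-20))*(-13) = (6*(-20))*(-13) = -120*(-13) = 1560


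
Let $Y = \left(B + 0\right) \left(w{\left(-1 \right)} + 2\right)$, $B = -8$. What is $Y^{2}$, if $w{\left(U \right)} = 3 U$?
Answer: $64$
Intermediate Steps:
$Y = 8$ ($Y = \left(-8 + 0\right) \left(3 \left(-1\right) + 2\right) = - 8 \left(-3 + 2\right) = \left(-8\right) \left(-1\right) = 8$)
$Y^{2} = 8^{2} = 64$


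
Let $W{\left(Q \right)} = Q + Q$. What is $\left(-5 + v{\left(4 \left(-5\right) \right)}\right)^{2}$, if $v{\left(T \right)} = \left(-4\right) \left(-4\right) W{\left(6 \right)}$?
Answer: $34969$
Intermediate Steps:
$W{\left(Q \right)} = 2 Q$
$v{\left(T \right)} = 192$ ($v{\left(T \right)} = \left(-4\right) \left(-4\right) 2 \cdot 6 = 16 \cdot 12 = 192$)
$\left(-5 + v{\left(4 \left(-5\right) \right)}\right)^{2} = \left(-5 + 192\right)^{2} = 187^{2} = 34969$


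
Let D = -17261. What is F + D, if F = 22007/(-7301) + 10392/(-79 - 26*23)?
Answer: -85408044528/4942777 ≈ -17279.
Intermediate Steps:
F = -90770731/4942777 (F = 22007*(-1/7301) + 10392/(-79 - 598) = -22007/7301 + 10392/(-677) = -22007/7301 + 10392*(-1/677) = -22007/7301 - 10392/677 = -90770731/4942777 ≈ -18.364)
F + D = -90770731/4942777 - 17261 = -85408044528/4942777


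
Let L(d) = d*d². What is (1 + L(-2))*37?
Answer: -259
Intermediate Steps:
L(d) = d³
(1 + L(-2))*37 = (1 + (-2)³)*37 = (1 - 8)*37 = -7*37 = -259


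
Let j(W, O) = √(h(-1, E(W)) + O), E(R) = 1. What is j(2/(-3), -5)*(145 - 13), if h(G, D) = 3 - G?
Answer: 132*I ≈ 132.0*I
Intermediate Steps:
j(W, O) = √(4 + O) (j(W, O) = √((3 - 1*(-1)) + O) = √((3 + 1) + O) = √(4 + O))
j(2/(-3), -5)*(145 - 13) = √(4 - 5)*(145 - 13) = √(-1)*132 = I*132 = 132*I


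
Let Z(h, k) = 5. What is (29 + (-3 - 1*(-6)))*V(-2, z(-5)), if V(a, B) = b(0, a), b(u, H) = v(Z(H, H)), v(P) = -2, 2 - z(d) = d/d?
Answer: -64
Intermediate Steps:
z(d) = 1 (z(d) = 2 - d/d = 2 - 1*1 = 2 - 1 = 1)
b(u, H) = -2
V(a, B) = -2
(29 + (-3 - 1*(-6)))*V(-2, z(-5)) = (29 + (-3 - 1*(-6)))*(-2) = (29 + (-3 + 6))*(-2) = (29 + 3)*(-2) = 32*(-2) = -64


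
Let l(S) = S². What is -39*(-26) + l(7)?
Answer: 1063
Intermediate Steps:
-39*(-26) + l(7) = -39*(-26) + 7² = 1014 + 49 = 1063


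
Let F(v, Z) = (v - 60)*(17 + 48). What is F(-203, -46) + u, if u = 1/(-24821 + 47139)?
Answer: -381526209/22318 ≈ -17095.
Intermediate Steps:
F(v, Z) = -3900 + 65*v (F(v, Z) = (-60 + v)*65 = -3900 + 65*v)
u = 1/22318 ≈ 4.4807e-5
F(-203, -46) + u = (-3900 + 65*(-203)) + 1/22318 = (-3900 - 13195) + 1/22318 = -17095 + 1/22318 = -381526209/22318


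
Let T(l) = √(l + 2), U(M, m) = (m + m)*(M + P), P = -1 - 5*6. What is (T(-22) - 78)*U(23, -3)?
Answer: -3744 + 96*I*√5 ≈ -3744.0 + 214.66*I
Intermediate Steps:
P = -31 (P = -1 - 30 = -31)
U(M, m) = 2*m*(-31 + M) (U(M, m) = (m + m)*(M - 31) = (2*m)*(-31 + M) = 2*m*(-31 + M))
T(l) = √(2 + l)
(T(-22) - 78)*U(23, -3) = (√(2 - 22) - 78)*(2*(-3)*(-31 + 23)) = (√(-20) - 78)*(2*(-3)*(-8)) = (2*I*√5 - 78)*48 = (-78 + 2*I*√5)*48 = -3744 + 96*I*√5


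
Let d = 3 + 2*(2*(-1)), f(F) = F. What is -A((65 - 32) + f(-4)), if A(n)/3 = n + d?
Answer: -84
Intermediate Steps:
d = -1 (d = 3 + 2*(-2) = 3 - 4 = -1)
A(n) = -3 + 3*n (A(n) = 3*(n - 1) = 3*(-1 + n) = -3 + 3*n)
-A((65 - 32) + f(-4)) = -(-3 + 3*((65 - 32) - 4)) = -(-3 + 3*(33 - 4)) = -(-3 + 3*29) = -(-3 + 87) = -1*84 = -84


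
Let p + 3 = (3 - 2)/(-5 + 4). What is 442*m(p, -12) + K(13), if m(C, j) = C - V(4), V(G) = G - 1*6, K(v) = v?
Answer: -871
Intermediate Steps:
p = -4 (p = -3 + (3 - 2)/(-5 + 4) = -3 + 1/(-1) = -3 + 1*(-1) = -3 - 1 = -4)
V(G) = -6 + G (V(G) = G - 6 = -6 + G)
m(C, j) = 2 + C (m(C, j) = C - (-6 + 4) = C - 1*(-2) = C + 2 = 2 + C)
442*m(p, -12) + K(13) = 442*(2 - 4) + 13 = 442*(-2) + 13 = -884 + 13 = -871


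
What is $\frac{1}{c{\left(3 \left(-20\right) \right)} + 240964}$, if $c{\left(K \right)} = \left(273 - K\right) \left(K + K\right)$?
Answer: $\frac{1}{201004} \approx 4.975 \cdot 10^{-6}$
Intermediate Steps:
$c{\left(K \right)} = 2 K \left(273 - K\right)$ ($c{\left(K \right)} = \left(273 - K\right) 2 K = 2 K \left(273 - K\right)$)
$\frac{1}{c{\left(3 \left(-20\right) \right)} + 240964} = \frac{1}{2 \cdot 3 \left(-20\right) \left(273 - 3 \left(-20\right)\right) + 240964} = \frac{1}{2 \left(-60\right) \left(273 - -60\right) + 240964} = \frac{1}{2 \left(-60\right) \left(273 + 60\right) + 240964} = \frac{1}{2 \left(-60\right) 333 + 240964} = \frac{1}{-39960 + 240964} = \frac{1}{201004}$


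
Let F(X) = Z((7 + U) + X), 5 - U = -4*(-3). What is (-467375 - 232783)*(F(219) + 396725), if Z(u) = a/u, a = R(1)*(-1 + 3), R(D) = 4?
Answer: -20277225193238/73 ≈ -2.7777e+11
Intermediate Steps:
U = -7 (U = 5 - (-4)*(-3) = 5 - 1*12 = 5 - 12 = -7)
a = 8 (a = 4*(-1 + 3) = 4*2 = 8)
Z(u) = 8/u
F(X) = 8/X (F(X) = 8/((7 - 7) + X) = 8/(0 + X) = 8/X)
(-467375 - 232783)*(F(219) + 396725) = (-467375 - 232783)*(8/219 + 396725) = -700158*(8*(1/219) + 396725) = -700158*(8/219 + 396725) = -700158*86882783/219 = -20277225193238/73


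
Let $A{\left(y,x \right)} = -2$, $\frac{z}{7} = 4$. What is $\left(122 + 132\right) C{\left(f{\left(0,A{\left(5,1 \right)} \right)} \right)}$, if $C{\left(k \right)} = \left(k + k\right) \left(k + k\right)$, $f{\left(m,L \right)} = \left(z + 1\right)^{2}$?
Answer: $718597496$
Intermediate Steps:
$z = 28$ ($z = 7 \cdot 4 = 28$)
$f{\left(m,L \right)} = 841$ ($f{\left(m,L \right)} = \left(28 + 1\right)^{2} = 29^{2} = 841$)
$C{\left(k \right)} = 4 k^{2}$ ($C{\left(k \right)} = 2 k 2 k = 4 k^{2}$)
$\left(122 + 132\right) C{\left(f{\left(0,A{\left(5,1 \right)} \right)} \right)} = \left(122 + 132\right) 4 \cdot 841^{2} = 254 \cdot 4 \cdot 707281 = 254 \cdot 2829124 = 718597496$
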